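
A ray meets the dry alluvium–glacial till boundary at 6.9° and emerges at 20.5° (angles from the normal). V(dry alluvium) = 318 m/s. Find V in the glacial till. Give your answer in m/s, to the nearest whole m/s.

sin 6.9° = 0.1201; sin 20.5° = 0.3502.
V₂ = V₁·(sin θ₂/sin θ₁) = 318·(0.3502/0.1201) = 926.99 m/s.

927 m/s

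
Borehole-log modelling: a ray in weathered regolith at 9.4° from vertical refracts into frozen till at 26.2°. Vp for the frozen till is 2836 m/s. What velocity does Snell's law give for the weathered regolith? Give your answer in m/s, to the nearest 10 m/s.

sin 9.4° = 0.1633; sin 26.2° = 0.4415.
V₁ = V₂·(sin θ₁/sin θ₂) = 2836·(0.1633/0.4415) = 1049.12 m/s.

1050 m/s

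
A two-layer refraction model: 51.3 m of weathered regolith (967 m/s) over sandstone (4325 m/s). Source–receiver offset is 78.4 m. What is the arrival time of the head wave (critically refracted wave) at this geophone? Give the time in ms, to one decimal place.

θ_c = arcsin(V₁/V₂) = arcsin(967/4325) = 12.92°, cos θ_c = 0.9747.
Intercept time tᵢ = 2h cos θ_c / V₁ = 2·51.3·0.9747/967 = 0.10342 s.
t = x/V₂ + tᵢ = 78.4/4325 + 0.10342 = 0.12154 s.

121.5 ms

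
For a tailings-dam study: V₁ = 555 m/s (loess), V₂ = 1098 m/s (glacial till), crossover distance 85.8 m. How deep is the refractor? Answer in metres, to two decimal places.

x_cross = 2h·√((V₂+V₁)/(V₂−V₁)) → h = x_cross / (2·√((V₂+V₁)/(V₂−V₁))).
√((V₂+V₁)/(V₂−V₁)) = √((1098+555)/(1098−555)) = 1.7448.
h = 85.8 / (2·1.7448) = 24.59 m.

24.59 m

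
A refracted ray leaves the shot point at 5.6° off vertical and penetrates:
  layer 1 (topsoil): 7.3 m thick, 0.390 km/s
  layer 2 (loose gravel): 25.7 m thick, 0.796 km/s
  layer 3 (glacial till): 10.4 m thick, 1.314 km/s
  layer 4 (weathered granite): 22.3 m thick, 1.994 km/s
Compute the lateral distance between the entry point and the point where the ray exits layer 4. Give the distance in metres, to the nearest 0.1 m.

22.4 m

Ray parameter p = sin 5.6° / 0.390 km/s = 2.5021e-01 s/km.
Layer 1: θ = 5.60°; offset = 7.3·tan 5.60° = 0.716 m.
Layer 2: sin θ = p·0.796 = 0.1992 → θ = 11.49°; offset = 25.7·tan 11.49° = 5.223 m.
Layer 3: sin θ = p·1.314 = 0.3288 → θ = 19.19°; offset = 10.4·tan 19.19° = 3.621 m.
Layer 4: sin θ = p·1.994 = 0.4989 → θ = 29.93°; offset = 22.3·tan 29.93° = 12.838 m.
Summing the layer offsets gives 22.398 m.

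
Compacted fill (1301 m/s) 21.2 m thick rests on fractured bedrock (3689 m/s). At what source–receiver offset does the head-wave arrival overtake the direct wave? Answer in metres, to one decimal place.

61.3 m

x_cross = 2h·√((V₂+V₁)/(V₂−V₁)).
(V₂+V₁)/(V₂−V₁) = (3689+1301)/(3689−1301) = 2.0896; √ = 1.4455.
x_cross = 2·21.2·1.4455 = 61.29 m.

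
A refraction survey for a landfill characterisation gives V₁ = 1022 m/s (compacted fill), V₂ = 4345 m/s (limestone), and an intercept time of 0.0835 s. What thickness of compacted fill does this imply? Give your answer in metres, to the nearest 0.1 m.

43.9 m

θ_c = arcsin(1022/4345) = 13.60°; cos θ_c = 0.9719.
tᵢ = 2h cos θ_c/V₁ ⇒ h = tᵢ·V₁/(2 cos θ_c) = 0.0835·1022/(2·0.9719) = 43.90 m.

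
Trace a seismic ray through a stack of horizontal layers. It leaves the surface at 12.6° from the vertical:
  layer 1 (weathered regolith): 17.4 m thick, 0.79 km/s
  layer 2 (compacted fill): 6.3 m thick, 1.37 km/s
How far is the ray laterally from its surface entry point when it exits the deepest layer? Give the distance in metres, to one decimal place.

6.5 m

Ray parameter p = sin 12.6° / 0.79 km/s = 2.7613e-01 s/km.
Layer 1: θ = 12.60°; offset = 17.4·tan 12.60° = 3.889 m.
Layer 2: sin θ = p·1.37 = 0.3783 → θ = 22.23°; offset = 6.3·tan 22.23° = 2.575 m.
Summing the layer offsets gives 6.464 m.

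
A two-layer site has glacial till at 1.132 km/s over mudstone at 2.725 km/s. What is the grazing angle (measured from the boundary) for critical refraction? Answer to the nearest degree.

Critical incidence: sin θ_c = V₁/V₂ = 1.132/2.725 = 0.4154.
θ_c = arcsin 0.4154 = 24.55°.
Measured from the interface: 90° − 24.55° = 65.45°.

65°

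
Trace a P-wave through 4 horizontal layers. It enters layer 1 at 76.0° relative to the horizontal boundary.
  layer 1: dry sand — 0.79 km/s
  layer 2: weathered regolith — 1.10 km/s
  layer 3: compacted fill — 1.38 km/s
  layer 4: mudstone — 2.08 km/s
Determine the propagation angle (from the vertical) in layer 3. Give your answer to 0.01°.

From the normal: θ₁ = 90° − 76.0° = 14.0°.
Snell's law across each interface conserves sin θ / V, so sin θ_3 = V_3·sin θ₁/V₁.
sin θ_3 = 1.38 × sin 14.0° / 0.79 = 0.4226.
θ_3 = arcsin 0.4226 = 25.00°.

25.00°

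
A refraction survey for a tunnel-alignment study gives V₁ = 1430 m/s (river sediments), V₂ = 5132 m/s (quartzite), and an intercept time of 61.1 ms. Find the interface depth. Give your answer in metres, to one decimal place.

h = tᵢ·V₁·V₂ / (2·√(V₂²−V₁²)).
√(V₂²−V₁²) = √(5132² − 1430²) = 4928.7 m/s.
h = 0.0611 s × 1430 × 5132 / (2 × 4928.7) = 45.49 m.

45.5 m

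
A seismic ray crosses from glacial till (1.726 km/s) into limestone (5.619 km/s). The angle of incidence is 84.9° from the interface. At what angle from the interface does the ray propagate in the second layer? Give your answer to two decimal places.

73.18°

Angle from the normal: 90° − 84.9° = 5.1°.
Snell's law: sin θ₂ = (V₂/V₁)·sin θ₁ = (5.619/1.726)·sin 5.1° = 0.2894.
θ₂ = sin⁻¹(0.2894) = 16.82° (from vertical).
From the interface: 90° − 16.82° = 73.18°.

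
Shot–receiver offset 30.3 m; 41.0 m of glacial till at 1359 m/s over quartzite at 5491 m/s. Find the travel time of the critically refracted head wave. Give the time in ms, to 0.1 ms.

64.0 ms

θ_c = arcsin(V₁/V₂) = arcsin(1359/5491) = 14.33°, cos θ_c = 0.9689.
Intercept time tᵢ = 2h cos θ_c / V₁ = 2·41.0·0.9689/1359 = 0.05846 s.
t = x/V₂ + tᵢ = 30.3/5491 + 0.05846 = 0.06398 s.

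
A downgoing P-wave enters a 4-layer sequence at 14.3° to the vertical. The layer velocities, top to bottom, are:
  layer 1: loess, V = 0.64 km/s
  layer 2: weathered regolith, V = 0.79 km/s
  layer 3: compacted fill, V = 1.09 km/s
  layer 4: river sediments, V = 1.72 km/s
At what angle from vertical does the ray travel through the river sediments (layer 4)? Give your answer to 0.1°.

Snell's law across each interface conserves sin θ / V, so sin θ_4 = V_4·sin θ₁/V₁.
sin θ_4 = 1.72 × sin 14.3° / 0.64 = 0.6638.
θ_4 = arcsin 0.6638 = 41.59°.

41.6°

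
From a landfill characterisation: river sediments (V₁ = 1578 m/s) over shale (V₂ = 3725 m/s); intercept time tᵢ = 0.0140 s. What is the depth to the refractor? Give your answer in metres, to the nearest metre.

θ_c = arcsin(1578/3725) = 25.06°; cos θ_c = 0.9058.
tᵢ = 2h cos θ_c/V₁ ⇒ h = tᵢ·V₁/(2 cos θ_c) = 0.014·1578/(2·0.9058) = 12.19 m.

12 m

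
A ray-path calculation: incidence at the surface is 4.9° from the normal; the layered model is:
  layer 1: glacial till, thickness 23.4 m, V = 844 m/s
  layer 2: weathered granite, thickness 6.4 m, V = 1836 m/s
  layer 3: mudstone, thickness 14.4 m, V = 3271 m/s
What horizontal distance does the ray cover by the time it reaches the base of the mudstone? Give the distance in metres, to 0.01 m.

8.27 m

Ray parameter p = sin 4.9° / 844 m/s = 1.0120e-04 s/m.
Layer 1: θ = 4.90°; offset = 23.4·tan 4.90° = 2.0061 m.
Layer 2: sin θ = p·1836 = 0.1858 → θ = 10.71°; offset = 6.4·tan 10.71° = 1.2103 m.
Layer 3: sin θ = p·3271 = 0.3310 → θ = 19.33°; offset = 14.4·tan 19.33° = 5.0518 m.
Σ offsets = 8.2682 m.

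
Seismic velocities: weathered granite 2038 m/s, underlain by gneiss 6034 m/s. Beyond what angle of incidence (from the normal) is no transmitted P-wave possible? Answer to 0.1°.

19.7°

Critical incidence: sin θ_c = V₁/V₂ = 2038/6034 = 0.3378.
θ_c = arcsin 0.3378 = 19.74°.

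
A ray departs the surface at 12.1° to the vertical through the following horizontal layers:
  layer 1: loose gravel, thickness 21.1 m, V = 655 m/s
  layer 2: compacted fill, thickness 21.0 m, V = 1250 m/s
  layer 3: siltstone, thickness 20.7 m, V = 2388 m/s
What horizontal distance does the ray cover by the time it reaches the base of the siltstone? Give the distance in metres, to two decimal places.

38.22 m

Apply Snell's law at each interface; in layer i the horizontal offset is hᵢ·tan θᵢ.
Layer 1: θ = 12.10°; offset = 21.1·tan 12.10° = 4.5234 m.
Layer 2: sin θ = 1250·sin 12.1°/655 = 0.4000, θ = 23.58°; offset = 21.0·tan 23.58° = 9.1661 m.
Layer 3: sin θ = 2388·sin 12.1°/655 = 0.7642, θ = 49.84°; offset = 20.7·tan 49.84° = 24.5284 m.
Summing the layer offsets gives 38.2180 m.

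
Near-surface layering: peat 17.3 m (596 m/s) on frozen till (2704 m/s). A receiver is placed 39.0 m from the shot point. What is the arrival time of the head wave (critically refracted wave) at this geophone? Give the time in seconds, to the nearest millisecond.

t = x/V₂ + 2h·√(V₂²−V₁²)/(V₁V₂).
√(V₂²−V₁²) = √(2704²−596²) = 2637.5 m/s; delay term = 2·17.3·2637.5/(596·2704) = 0.05663 s.
t = 39.0/2704 + 0.05663 = 0.07105 s.

0.071 s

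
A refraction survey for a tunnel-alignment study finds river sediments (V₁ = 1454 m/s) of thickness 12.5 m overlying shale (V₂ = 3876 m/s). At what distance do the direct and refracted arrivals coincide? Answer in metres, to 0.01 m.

37.09 m

θ_c = arcsin(1454/3876) = 22.03°, so cos θ_c = 0.9270 and tᵢ = 2h cos θ_c/V₁ = 0.0159 s.
At crossover x/V₁ = x/V₂ + tᵢ ⇒ x = tᵢ/(1/V₁ − 1/V₂) = 0.01594/(6.8776e-04 − 2.5800e-04) = 37.09 m.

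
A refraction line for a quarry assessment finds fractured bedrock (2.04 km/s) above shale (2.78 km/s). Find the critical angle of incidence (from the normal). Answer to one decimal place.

At critical incidence the refracted ray runs along the interface (θ₂ = 90°), so sin θ_c = V₁/V₂.
θ_c = arcsin(2.04/2.78) = arcsin 0.7338 = 47.21°.

47.2°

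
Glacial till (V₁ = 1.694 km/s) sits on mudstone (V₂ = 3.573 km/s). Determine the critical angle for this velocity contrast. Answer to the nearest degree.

28°

Critical incidence: sin θ_c = V₁/V₂ = 1.694/3.573 = 0.4741.
θ_c = arcsin 0.4741 = 28.30°.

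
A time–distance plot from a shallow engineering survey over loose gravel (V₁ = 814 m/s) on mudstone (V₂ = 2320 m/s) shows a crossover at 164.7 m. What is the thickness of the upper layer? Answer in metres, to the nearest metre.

h = (x_cross/2)·√((V₂−V₁)/(V₂+V₁)).
(V₂−V₁)/(V₂+V₁) = (2320−814)/(2320+814) = 0.4805; √ = 0.6932.
h = (164.7/2)·0.6932 = 57.09 m.

57 m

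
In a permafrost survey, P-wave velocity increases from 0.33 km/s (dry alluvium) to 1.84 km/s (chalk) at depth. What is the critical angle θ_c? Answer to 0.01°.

10.33°

Critical incidence: sin θ_c = V₁/V₂ = 0.33/1.84 = 0.1793.
θ_c = arcsin 0.1793 = 10.33°.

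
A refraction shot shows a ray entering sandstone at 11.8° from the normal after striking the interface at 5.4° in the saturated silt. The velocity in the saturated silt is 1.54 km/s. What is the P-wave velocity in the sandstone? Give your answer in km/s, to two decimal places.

sin 5.4° = 0.0941; sin 11.8° = 0.2045.
V₂ = V₁·(sin θ₂/sin θ₁) = 1.54·(0.2045/0.0941) = 3.35 km/s.

3.35 km/s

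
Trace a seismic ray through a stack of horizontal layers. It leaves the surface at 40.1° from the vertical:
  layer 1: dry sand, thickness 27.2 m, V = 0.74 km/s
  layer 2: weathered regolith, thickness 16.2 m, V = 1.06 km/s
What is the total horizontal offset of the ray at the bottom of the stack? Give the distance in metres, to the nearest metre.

p = sin θ₁/V₁ = sin 40.1°/0.74 = 8.7044e-01 s/km is conserved through the stack.
Layer 1: θ = 40.10°; offset = 27.2·tan 40.10° = 22.905 m.
Layer 2: sin θ = p·1.06 = 0.9227 → θ = 67.32°; offset = 16.2·tan 67.32° = 38.763 m.
Σ offsets = 61.667 m.

62 m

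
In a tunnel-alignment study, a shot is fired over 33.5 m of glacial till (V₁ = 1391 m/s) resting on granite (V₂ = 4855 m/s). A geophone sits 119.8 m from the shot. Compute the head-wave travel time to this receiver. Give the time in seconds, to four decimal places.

θ_c = arcsin(V₁/V₂) = arcsin(1391/4855) = 16.65°, cos θ_c = 0.9581.
Intercept time tᵢ = 2h cos θ_c / V₁ = 2·33.5·0.9581/1391 = 0.04615 s.
t = x/V₂ + tᵢ = 119.8/4855 + 0.04615 = 0.07082 s.

0.0708 s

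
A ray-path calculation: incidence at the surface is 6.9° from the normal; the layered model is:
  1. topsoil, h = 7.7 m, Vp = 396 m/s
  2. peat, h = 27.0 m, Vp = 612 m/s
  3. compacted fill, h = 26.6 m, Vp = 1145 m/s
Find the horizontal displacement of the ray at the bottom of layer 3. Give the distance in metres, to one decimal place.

15.9 m

Apply Snell's law at each interface; in layer i the horizontal offset is hᵢ·tan θᵢ.
Layer 1: θ = 6.90°; offset = 7.7·tan 6.90° = 0.932 m.
Layer 2: sin θ = 612·sin 6.9°/396 = 0.1857, θ = 10.70°; offset = 27.0·tan 10.70° = 5.102 m.
Layer 3: sin θ = 1145·sin 6.9°/396 = 0.3474, θ = 20.33°; offset = 26.6·tan 20.33° = 9.853 m.
Σ offsets = 15.887 m.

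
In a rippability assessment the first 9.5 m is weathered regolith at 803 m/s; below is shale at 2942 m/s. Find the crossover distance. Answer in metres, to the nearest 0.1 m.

θ_c = arcsin(803/2942) = 15.84°, so cos θ_c = 0.9620 and tᵢ = 2h cos θ_c/V₁ = 0.0228 s.
At crossover x/V₁ = x/V₂ + tᵢ ⇒ x = tᵢ/(1/V₁ − 1/V₂) = 0.02276/(1.2453e-03 − 3.3990e-04) = 25.14 m.

25.1 m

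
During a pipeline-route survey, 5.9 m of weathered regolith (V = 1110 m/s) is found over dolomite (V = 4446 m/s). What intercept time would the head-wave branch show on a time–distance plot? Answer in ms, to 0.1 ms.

θ_c = arcsin(V₁/V₂) = arcsin(1110/4446) = 14.46°; cos θ_c = 0.9683.
tᵢ = 2h·cos θ_c / V₁ = 2·5.9·0.9683 / 1110 = 0.01029 s.

10.3 ms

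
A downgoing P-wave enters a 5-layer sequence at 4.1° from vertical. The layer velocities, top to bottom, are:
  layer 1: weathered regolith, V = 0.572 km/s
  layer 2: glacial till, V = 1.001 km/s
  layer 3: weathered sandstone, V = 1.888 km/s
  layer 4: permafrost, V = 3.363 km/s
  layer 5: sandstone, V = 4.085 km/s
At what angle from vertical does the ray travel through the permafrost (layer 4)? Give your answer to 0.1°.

Snell's law across each interface conserves sin θ / V, so sin θ_4 = V_4·sin θ₁/V₁.
sin θ_4 = 3.363 × sin 4.1° / 0.572 = 0.4204.
θ_4 = 24.86° from the vertical.

24.9°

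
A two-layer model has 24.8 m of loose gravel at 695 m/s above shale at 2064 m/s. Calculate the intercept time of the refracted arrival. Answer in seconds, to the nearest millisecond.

tᵢ = 2h·√(V₂²−V₁²)/(V₁V₂).
√(V₂²−V₁²) = √(2064²−695²) = 1943.5 m/s.
tᵢ = 2·24.8·1943.5/(695·2064) = 0.06720 s.

0.067 s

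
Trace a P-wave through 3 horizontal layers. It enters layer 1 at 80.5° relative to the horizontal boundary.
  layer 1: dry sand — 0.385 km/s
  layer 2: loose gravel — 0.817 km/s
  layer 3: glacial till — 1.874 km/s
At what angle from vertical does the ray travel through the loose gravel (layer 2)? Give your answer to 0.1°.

20.5°

From the normal: θ₁ = 90° − 80.5° = 9.5°.
Snell's law across each interface conserves sin θ / V, so sin θ_2 = V_2·sin θ₁/V₁.
sin θ_2 = 0.817 × sin 9.5° / 0.385 = 0.3502.
θ_2 = arcsin 0.3502 = 20.50°.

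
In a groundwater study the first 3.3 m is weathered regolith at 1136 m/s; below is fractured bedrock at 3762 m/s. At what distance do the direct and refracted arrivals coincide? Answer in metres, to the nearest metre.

9 m

θ_c = arcsin(1136/3762) = 17.58°, so cos θ_c = 0.9533 and tᵢ = 2h cos θ_c/V₁ = 0.0055 s.
At crossover x/V₁ = x/V₂ + tᵢ ⇒ x = tᵢ/(1/V₁ − 1/V₂) = 0.00554/(8.8028e-04 − 2.6582e-04) = 9.01 m.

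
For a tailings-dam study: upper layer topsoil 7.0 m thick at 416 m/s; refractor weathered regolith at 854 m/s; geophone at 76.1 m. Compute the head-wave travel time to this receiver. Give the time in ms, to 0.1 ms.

118.5 ms

t = x/V₂ + 2h·√(V₂²−V₁²)/(V₁V₂).
√(V₂²−V₁²) = √(854²−416²) = 745.8 m/s; delay term = 2·7.0·745.8/(416·854) = 0.02939 s.
t = 76.1/854 + 0.02939 = 0.11850 s.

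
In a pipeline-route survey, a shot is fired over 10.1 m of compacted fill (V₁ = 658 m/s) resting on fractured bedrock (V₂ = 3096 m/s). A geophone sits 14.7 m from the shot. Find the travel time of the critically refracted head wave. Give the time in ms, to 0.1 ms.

34.7 ms

θ_c = arcsin(V₁/V₂) = arcsin(658/3096) = 12.27°, cos θ_c = 0.9772.
Intercept time tᵢ = 2h cos θ_c / V₁ = 2·10.1·0.9772/658 = 0.03000 s.
t = x/V₂ + tᵢ = 14.7/3096 + 0.03000 = 0.03475 s.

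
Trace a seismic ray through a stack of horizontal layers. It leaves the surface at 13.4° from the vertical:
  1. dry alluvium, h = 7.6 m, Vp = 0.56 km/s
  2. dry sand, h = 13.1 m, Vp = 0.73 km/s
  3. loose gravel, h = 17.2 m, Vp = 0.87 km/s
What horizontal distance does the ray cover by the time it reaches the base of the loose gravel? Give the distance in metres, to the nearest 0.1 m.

Apply Snell's law at each interface; in layer i the horizontal offset is hᵢ·tan θᵢ.
Layer 1: θ = 13.40°; offset = 7.6·tan 13.40° = 1.811 m.
Layer 2: sin θ = 0.73·sin 13.4°/0.56 = 0.3021, θ = 17.58°; offset = 13.1·tan 17.58° = 4.151 m.
Layer 3: sin θ = 0.87·sin 13.4°/0.56 = 0.3600, θ = 21.10°; offset = 17.2·tan 21.10° = 6.638 m.
Σ offsets = 12.600 m.

12.6 m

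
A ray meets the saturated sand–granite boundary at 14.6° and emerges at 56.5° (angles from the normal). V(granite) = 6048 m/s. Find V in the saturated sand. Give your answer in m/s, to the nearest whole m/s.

sin 14.6° = 0.2521; sin 56.5° = 0.8339.
V₁ = V₂·(sin θ₁/sin θ₂) = 6048·(0.2521/0.8339) = 1828.21 m/s.

1828 m/s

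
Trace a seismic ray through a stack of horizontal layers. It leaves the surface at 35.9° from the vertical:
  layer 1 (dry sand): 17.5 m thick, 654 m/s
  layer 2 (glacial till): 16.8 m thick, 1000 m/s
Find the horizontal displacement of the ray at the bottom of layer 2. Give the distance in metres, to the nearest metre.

47 m

Apply Snell's law at each interface; in layer i the horizontal offset is hᵢ·tan θᵢ.
Layer 1: θ = 35.90°; offset = 17.5·tan 35.90° = 12.668 m.
Layer 2: sin θ = 1000·sin 35.9°/654 = 0.8966, θ = 63.71°; offset = 16.8·tan 63.71° = 34.013 m.
Summing the layer offsets gives 46.681 m.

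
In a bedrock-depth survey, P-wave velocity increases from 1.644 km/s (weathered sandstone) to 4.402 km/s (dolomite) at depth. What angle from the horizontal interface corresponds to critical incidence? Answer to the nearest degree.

68°

At critical incidence the refracted ray runs along the interface (θ₂ = 90°), so sin θ_c = V₁/V₂.
θ_c = arcsin(1.644/4.402) = arcsin 0.3735 = 21.93°.
Measured from the interface: 90° − 21.93° = 68.07°.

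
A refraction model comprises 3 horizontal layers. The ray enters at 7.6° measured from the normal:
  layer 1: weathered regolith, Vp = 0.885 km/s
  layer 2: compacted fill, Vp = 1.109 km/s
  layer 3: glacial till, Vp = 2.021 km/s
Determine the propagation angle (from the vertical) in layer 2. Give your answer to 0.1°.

9.5°

Snell's law across each interface conserves sin θ / V, so sin θ_2 = V_2·sin θ₁/V₁.
sin θ_2 = 1.109 × sin 7.6° / 0.885 = 0.1657.
θ_2 = arcsin 0.1657 = 9.54°.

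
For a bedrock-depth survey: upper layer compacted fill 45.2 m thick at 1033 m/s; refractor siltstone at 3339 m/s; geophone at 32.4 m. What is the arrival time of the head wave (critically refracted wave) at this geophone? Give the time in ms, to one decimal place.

t = x/V₂ + 2h·√(V₂²−V₁²)/(V₁V₂).
√(V₂²−V₁²) = √(3339²−1033²) = 3175.2 m/s; delay term = 2·45.2·3175.2/(1033·3339) = 0.08322 s.
t = 32.4/3339 + 0.08322 = 0.09292 s.

92.9 ms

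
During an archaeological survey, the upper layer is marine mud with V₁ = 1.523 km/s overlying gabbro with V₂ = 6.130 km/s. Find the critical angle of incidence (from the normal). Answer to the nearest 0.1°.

Critical incidence: sin θ_c = V₁/V₂ = 1.523/6.130 = 0.2485.
θ_c = arcsin 0.2485 = 14.39°.

14.4°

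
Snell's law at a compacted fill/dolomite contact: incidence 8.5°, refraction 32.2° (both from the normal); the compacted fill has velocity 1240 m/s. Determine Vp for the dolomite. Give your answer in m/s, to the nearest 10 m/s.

4470 m/s

Snell's law: sin 8.5°/V₁ = sin 32.2°/V₂.
V₂ = V₁·sin 32.2°/sin 8.5° = 1240 × 3.6052 = 4470.40 m/s.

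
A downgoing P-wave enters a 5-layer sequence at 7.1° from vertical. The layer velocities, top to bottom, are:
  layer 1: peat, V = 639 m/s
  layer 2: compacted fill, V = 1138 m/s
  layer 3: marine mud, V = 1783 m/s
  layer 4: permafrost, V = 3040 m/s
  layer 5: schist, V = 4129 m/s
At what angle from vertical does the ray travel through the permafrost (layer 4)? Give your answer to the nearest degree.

36°

Ray parameter p = sin 7.1° / 639 = 1.9343e-04 s/m.
sin θ_4 = p·V_4 = 1.9343e-04 × 3040 = 0.5880.
θ_4 = 36.02° from the vertical.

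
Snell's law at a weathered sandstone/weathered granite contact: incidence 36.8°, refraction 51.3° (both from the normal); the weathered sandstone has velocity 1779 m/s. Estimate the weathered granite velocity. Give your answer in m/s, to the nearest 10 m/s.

Snell's law: sin 36.8°/V₁ = sin 51.3°/V₂.
V₂ = V₁·sin 51.3°/sin 36.8° = 1779 × 1.3028 = 2317.75 m/s.

2320 m/s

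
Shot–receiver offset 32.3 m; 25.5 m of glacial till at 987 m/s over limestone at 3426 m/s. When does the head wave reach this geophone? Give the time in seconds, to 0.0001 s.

0.0589 s

t = x/V₂ + 2h·√(V₂²−V₁²)/(V₁V₂).
√(V₂²−V₁²) = √(3426²−987²) = 3280.7 m/s; delay term = 2·25.5·3280.7/(987·3426) = 0.04948 s.
t = 32.3/3426 + 0.04948 = 0.05891 s.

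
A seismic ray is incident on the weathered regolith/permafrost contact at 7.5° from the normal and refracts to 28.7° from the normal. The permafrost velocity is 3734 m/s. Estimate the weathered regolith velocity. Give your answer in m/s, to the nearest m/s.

Snell's law: sin 7.5°/V₁ = sin 28.7°/V₂.
V₁ = V₂·sin 7.5°/sin 28.7° = 3734 × 0.2718 = 1014.91 m/s.

1015 m/s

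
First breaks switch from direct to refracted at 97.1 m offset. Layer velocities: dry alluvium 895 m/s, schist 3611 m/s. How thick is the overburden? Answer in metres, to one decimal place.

37.7 m

h = (x_cross/2)·√((V₂−V₁)/(V₂+V₁)).
(V₂−V₁)/(V₂+V₁) = (3611−895)/(3611+895) = 0.6028; √ = 0.7764.
h = (97.1/2)·0.7764 = 37.69 m.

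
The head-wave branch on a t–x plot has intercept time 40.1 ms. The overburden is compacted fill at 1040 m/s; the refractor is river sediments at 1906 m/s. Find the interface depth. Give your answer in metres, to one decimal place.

h = tᵢ·V₁·V₂ / (2·√(V₂²−V₁²)).
√(V₂²−V₁²) = √(1906² − 1040²) = 1597.3 m/s.
h = 0.0401 s × 1040 × 1906 / (2 × 1597.3) = 24.88 m.

24.9 m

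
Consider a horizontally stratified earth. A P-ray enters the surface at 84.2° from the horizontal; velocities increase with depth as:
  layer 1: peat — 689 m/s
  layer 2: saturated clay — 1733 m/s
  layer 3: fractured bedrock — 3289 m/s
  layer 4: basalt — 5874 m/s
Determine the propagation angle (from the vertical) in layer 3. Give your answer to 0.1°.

From the normal: θ₁ = 90° − 84.2° = 5.8°.
Snell's law across each interface conserves sin θ / V, so sin θ_3 = V_3·sin θ₁/V₁.
sin θ_3 = 3289 × sin 5.8° / 689 = 0.4824.
θ_3 = 28.84° from the vertical.

28.8°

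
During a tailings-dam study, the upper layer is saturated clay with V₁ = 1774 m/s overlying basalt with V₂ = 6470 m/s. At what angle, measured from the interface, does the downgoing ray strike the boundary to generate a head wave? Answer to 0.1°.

Critical incidence: sin θ_c = V₁/V₂ = 1774/6470 = 0.2742.
θ_c = arcsin 0.2742 = 15.91°.
Measured from the interface: 90° − 15.91° = 74.09°.

74.1°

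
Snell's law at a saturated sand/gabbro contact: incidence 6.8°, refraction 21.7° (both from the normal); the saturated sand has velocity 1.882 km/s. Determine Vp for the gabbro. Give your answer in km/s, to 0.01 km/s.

5.88 km/s

Snell's law: sin 6.8°/V₁ = sin 21.7°/V₂.
V₂ = V₁·sin 21.7°/sin 6.8° = 1.882 × 3.1228 = 5.88 km/s.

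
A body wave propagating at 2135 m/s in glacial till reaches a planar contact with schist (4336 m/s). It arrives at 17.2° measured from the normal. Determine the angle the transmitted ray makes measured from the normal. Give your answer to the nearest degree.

37°

Snell's law: sin θ₂ = (V₂/V₁)·sin θ₁ = (4336/2135)·sin 17.2° = 0.6006.
θ₂ = sin⁻¹(0.6006) = 36.91° (from vertical).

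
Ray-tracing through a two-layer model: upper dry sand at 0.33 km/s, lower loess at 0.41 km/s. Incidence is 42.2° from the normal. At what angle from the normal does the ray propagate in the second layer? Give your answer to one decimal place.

Snell's law: sin θ₂ = (V₂/V₁)·sin θ₁ = (0.41/0.33)·sin 42.2° = 0.8346.
θ₂ = arcsin 0.8346 = 56.57° from the normal.

56.6°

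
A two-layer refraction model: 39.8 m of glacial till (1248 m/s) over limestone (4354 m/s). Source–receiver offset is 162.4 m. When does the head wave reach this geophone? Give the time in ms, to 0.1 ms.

t = x/V₂ + 2h·√(V₂²−V₁²)/(V₁V₂).
√(V₂²−V₁²) = √(4354²−1248²) = 4171.3 m/s; delay term = 2·39.8·4171.3/(1248·4354) = 0.06111 s.
t = 162.4/4354 + 0.06111 = 0.09840 s.

98.4 ms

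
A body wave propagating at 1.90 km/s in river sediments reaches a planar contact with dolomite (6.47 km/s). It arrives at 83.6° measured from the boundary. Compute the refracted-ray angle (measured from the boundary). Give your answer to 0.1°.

Convert to the normal: θ₁ = 90° − 83.6° = 6.4°.
Snell's law: sin θ₂ = (V₂/V₁)·sin θ₁ = (6.47/1.90)·sin 6.4° = 0.3796.
θ₂ = arcsin 0.3796 = 22.31° from the normal.
From the interface: 90° − 22.31° = 67.69°.

67.7°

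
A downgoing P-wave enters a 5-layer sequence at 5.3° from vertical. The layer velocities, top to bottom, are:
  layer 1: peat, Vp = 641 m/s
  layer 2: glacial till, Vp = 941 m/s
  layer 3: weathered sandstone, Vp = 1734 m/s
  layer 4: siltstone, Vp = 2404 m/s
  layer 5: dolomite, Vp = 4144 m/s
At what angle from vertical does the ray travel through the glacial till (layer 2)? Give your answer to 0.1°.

Snell's law across each interface conserves sin θ / V, so sin θ_2 = V_2·sin θ₁/V₁.
sin θ_2 = 941 × sin 5.3° / 641 = 0.1356.
θ_2 = 7.79° from the vertical.

7.8°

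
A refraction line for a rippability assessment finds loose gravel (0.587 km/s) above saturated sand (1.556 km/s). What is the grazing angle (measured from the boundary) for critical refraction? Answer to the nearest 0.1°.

67.8°

Critical incidence: sin θ_c = V₁/V₂ = 0.587/1.556 = 0.3772.
θ_c = arcsin 0.3772 = 22.16°.
Measured from the interface: 90° − 22.16° = 67.84°.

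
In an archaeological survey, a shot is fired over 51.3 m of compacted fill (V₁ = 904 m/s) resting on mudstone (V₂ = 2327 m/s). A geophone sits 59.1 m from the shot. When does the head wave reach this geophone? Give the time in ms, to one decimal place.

130.0 ms

θ_c = arcsin(V₁/V₂) = arcsin(904/2327) = 22.86°, cos θ_c = 0.9215.
Intercept time tᵢ = 2h cos θ_c / V₁ = 2·51.3·0.9215/904 = 0.10458 s.
t = x/V₂ + tᵢ = 59.1/2327 + 0.10458 = 0.12998 s.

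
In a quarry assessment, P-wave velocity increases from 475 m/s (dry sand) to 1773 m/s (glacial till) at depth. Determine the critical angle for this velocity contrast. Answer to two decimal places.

Critical incidence: sin θ_c = V₁/V₂ = 475/1773 = 0.2679.
θ_c = arcsin 0.2679 = 15.54°.

15.54°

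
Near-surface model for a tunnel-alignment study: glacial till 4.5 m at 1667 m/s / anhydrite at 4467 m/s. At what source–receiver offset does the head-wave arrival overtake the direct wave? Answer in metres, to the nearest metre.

θ_c = arcsin(1667/4467) = 21.91°, so cos θ_c = 0.9278 and tᵢ = 2h cos θ_c/V₁ = 0.0050 s.
At crossover x/V₁ = x/V₂ + tᵢ ⇒ x = tᵢ/(1/V₁ − 1/V₂) = 0.00501/(5.9988e-04 − 2.2386e-04) = 13.32 m.

13 m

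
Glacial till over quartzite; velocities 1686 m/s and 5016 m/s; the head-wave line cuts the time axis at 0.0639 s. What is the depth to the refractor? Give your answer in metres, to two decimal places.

θ_c = arcsin(1686/5016) = 19.64°; cos θ_c = 0.9418.
tᵢ = 2h cos θ_c/V₁ ⇒ h = tᵢ·V₁/(2 cos θ_c) = 0.0639·1686/(2·0.9418) = 57.20 m.

57.20 m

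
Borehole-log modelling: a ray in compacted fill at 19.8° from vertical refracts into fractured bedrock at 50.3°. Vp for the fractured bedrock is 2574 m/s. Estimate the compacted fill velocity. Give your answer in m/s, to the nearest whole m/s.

Snell's law: sin 19.8°/V₁ = sin 50.3°/V₂.
V₁ = V₂·sin 19.8°/sin 50.3° = 2574 × 0.4403 = 1133.24 m/s.

1133 m/s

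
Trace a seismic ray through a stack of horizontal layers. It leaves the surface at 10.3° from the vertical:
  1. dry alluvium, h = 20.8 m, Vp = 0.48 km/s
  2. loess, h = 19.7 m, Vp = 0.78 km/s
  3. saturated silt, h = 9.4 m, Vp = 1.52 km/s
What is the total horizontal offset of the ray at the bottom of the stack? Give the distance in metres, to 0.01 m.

16.22 m

Apply Snell's law at each interface; in layer i the horizontal offset is hᵢ·tan θᵢ.
Layer 1: θ = 10.30°; offset = 20.8·tan 10.30° = 3.7800 m.
Layer 2: sin θ = 0.78·sin 10.3°/0.48 = 0.2906, θ = 16.89°; offset = 19.7·tan 16.89° = 5.9820 m.
Layer 3: sin θ = 1.52·sin 10.3°/0.48 = 0.5662, θ = 34.49°; offset = 9.4·tan 34.49° = 6.4571 m.
Σ offsets = 16.2191 m.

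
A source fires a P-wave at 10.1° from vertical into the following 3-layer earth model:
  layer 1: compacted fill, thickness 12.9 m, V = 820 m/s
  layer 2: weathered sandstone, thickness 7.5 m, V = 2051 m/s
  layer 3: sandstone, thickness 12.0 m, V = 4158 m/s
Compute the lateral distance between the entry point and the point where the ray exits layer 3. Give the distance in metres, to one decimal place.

Apply Snell's law at each interface; in layer i the horizontal offset is hᵢ·tan θᵢ.
Layer 1: θ = 10.10°; offset = 12.9·tan 10.10° = 2.298 m.
Layer 2: sin θ = 2051·sin 10.1°/820 = 0.4386, θ = 26.02°; offset = 7.5·tan 26.02° = 3.661 m.
Layer 3: sin θ = 4158·sin 10.1°/820 = 0.8892, θ = 62.78°; offset = 12.0·tan 62.78° = 23.327 m.
Σ offsets = 29.286 m.

29.3 m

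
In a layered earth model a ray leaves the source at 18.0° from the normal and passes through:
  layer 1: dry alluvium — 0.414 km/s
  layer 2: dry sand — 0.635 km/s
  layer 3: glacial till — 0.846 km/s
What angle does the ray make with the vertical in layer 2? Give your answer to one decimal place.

28.3°

Ray parameter p = sin 18.0° / 0.414 = 7.4642e-01 s/km.
sin θ_2 = p·V_2 = 7.4642e-01 × 0.635 = 0.4740.
θ_2 = 28.29° from the vertical.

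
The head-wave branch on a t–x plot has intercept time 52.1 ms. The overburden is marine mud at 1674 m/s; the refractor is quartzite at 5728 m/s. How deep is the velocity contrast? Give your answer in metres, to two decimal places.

θ_c = arcsin(1674/5728) = 16.99°; cos θ_c = 0.9563.
tᵢ = 2h cos θ_c/V₁ ⇒ h = tᵢ·V₁/(2 cos θ_c) = 0.0521·1674/(2·0.9563) = 45.60 m.

45.60 m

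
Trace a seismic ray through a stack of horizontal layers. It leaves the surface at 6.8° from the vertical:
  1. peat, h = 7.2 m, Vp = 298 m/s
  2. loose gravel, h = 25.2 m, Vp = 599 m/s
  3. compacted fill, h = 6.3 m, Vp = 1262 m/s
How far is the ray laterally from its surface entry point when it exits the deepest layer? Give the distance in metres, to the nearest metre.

Apply Snell's law at each interface; in layer i the horizontal offset is hᵢ·tan θᵢ.
Layer 1: θ = 6.80°; offset = 7.2·tan 6.80° = 0.859 m.
Layer 2: sin θ = 599·sin 6.8°/298 = 0.2380, θ = 13.77°; offset = 25.2·tan 13.77° = 6.175 m.
Layer 3: sin θ = 1262·sin 6.8°/298 = 0.5014, θ = 30.09°; offset = 6.3·tan 30.09° = 3.651 m.
Total horizontal offset = 10.685 m.

11 m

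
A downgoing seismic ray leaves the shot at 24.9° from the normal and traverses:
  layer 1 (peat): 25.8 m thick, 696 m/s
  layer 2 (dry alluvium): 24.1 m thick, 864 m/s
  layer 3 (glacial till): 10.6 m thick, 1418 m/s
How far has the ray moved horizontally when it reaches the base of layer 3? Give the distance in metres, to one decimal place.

44.4 m

Ray parameter p = sin 24.9° / 696 m/s = 6.0494e-04 s/m.
Layer 1: θ = 24.90°; offset = 25.8·tan 24.90° = 11.976 m.
Layer 2: sin θ = p·864 = 0.5227 → θ = 31.51°; offset = 24.1·tan 31.51° = 14.775 m.
Layer 3: sin θ = p·1418 = 0.8578 → θ = 59.07°; offset = 10.6·tan 59.07° = 17.691 m.
Summing the layer offsets gives 44.442 m.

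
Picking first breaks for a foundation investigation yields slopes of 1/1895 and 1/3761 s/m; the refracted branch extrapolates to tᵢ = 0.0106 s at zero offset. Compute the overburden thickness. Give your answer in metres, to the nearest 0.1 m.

θ_c = arcsin(1895/3761) = 30.26°; cos θ_c = 0.8638.
tᵢ = 2h cos θ_c/V₁ ⇒ h = tᵢ·V₁/(2 cos θ_c) = 0.0106·1895/(2·0.8638) = 11.63 m.

11.6 m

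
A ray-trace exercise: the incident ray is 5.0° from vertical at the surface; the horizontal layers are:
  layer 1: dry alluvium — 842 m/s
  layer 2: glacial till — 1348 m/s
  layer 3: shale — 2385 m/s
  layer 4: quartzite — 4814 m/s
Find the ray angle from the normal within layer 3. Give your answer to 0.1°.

14.3°

Snell's law across each interface conserves sin θ / V, so sin θ_3 = V_3·sin θ₁/V₁.
sin θ_3 = 2385 × sin 5.0° / 842 = 0.2469.
θ_3 = 14.29° from the vertical.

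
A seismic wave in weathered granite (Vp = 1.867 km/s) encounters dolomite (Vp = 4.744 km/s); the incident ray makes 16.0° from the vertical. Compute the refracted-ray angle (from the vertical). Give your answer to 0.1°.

44.5°

Snell's law: sin θ₂ = (V₂/V₁)·sin θ₁ = (4.744/1.867)·sin 16.0° = 0.7004.
θ₂ = sin⁻¹(0.7004) = 44.46° (from vertical).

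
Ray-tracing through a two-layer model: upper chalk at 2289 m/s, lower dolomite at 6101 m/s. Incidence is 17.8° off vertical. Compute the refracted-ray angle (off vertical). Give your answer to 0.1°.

54.6°

sin θ₁/V₁ = sin θ₂/V₂ ⇒ sin θ₂ = 6101·sin 17.8°/2289 = 6101·0.3057/2289 = 0.8148.
θ₂ = sin⁻¹(0.8148) = 54.57° (from vertical).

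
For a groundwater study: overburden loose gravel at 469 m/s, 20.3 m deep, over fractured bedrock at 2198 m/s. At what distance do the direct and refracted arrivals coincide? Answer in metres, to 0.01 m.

x_cross = 2h·√((V₂+V₁)/(V₂−V₁)).
(V₂+V₁)/(V₂−V₁) = (2198+469)/(2198−469) = 1.5425; √ = 1.2420.
x_cross = 2·20.3·1.2420 = 50.42 m.

50.42 m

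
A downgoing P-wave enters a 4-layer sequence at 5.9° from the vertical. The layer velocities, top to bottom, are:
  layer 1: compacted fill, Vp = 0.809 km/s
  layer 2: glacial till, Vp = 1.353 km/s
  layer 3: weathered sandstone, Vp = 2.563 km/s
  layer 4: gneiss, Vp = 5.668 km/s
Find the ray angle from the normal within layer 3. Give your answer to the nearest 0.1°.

19.0°

Ray parameter p = sin 5.9° / 0.809 = 1.2706e-01 s/km.
sin θ_3 = p·V_3 = 1.2706e-01 × 2.563 = 0.3257.
θ_3 = 19.01° from the vertical.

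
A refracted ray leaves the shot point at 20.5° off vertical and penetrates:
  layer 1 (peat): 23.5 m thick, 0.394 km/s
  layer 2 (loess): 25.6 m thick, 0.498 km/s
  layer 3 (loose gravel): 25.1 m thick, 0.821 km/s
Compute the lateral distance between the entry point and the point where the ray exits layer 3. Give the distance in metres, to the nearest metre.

48 m

Ray parameter p = sin 20.5° / 0.394 km/s = 8.8885e-01 s/km.
Layer 1: θ = 20.50°; offset = 23.5·tan 20.50° = 8.786 m.
Layer 2: sin θ = p·0.498 = 0.4426 → θ = 26.27°; offset = 25.6·tan 26.27° = 12.637 m.
Layer 3: sin θ = p·0.821 = 0.7297 → θ = 46.87°; offset = 25.1·tan 46.87° = 26.790 m.
Summing the layer offsets gives 48.213 m.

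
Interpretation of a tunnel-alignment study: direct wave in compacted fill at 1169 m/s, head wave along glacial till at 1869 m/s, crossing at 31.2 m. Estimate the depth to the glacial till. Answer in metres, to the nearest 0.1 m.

x_cross = 2h·√((V₂+V₁)/(V₂−V₁)) → h = x_cross / (2·√((V₂+V₁)/(V₂−V₁))).
√((V₂+V₁)/(V₂−V₁)) = √((1869+1169)/(1869−1169)) = 2.0833.
h = 31.2 / (2·2.0833) = 7.49 m.

7.5 m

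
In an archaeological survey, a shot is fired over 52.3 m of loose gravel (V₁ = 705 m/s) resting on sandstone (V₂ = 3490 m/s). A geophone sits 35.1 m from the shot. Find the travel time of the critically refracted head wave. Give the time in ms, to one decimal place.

θ_c = arcsin(V₁/V₂) = arcsin(705/3490) = 11.65°, cos θ_c = 0.9794.
Intercept time tᵢ = 2h cos θ_c / V₁ = 2·52.3·0.9794/705 = 0.14531 s.
t = x/V₂ + tᵢ = 35.1/3490 + 0.14531 = 0.15537 s.

155.4 ms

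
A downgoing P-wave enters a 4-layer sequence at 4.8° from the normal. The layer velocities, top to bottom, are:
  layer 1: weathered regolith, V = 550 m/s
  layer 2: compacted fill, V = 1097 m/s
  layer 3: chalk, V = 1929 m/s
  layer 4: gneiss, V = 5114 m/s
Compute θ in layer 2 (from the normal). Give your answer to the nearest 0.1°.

9.6°

Snell's law across each interface conserves sin θ / V, so sin θ_2 = V_2·sin θ₁/V₁.
sin θ_2 = 1097 × sin 4.8° / 550 = 0.1669.
θ_2 = 9.61° from the vertical.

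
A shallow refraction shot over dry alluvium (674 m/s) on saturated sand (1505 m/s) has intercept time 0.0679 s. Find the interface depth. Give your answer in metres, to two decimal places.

25.59 m

θ_c = arcsin(674/1505) = 26.61°; cos θ_c = 0.8941.
tᵢ = 2h cos θ_c/V₁ ⇒ h = tᵢ·V₁/(2 cos θ_c) = 0.0679·674/(2·0.8941) = 25.59 m.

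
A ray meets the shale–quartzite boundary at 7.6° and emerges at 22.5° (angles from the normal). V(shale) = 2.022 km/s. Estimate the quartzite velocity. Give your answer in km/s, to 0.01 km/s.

sin 7.6° = 0.1323; sin 22.5° = 0.3827.
V₂ = V₁·(sin θ₂/sin θ₁) = 2.022·(0.3827/0.1323) = 5.85 km/s.

5.85 km/s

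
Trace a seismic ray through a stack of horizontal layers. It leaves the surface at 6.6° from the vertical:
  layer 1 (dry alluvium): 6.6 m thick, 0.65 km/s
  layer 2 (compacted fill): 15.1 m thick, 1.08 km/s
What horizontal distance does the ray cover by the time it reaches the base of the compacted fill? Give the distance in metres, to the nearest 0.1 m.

3.7 m

Ray parameter p = sin 6.6° / 0.65 km/s = 1.7683e-01 s/km.
Layer 1: θ = 6.60°; offset = 6.6·tan 6.60° = 0.764 m.
Layer 2: sin θ = p·1.08 = 0.1910 → θ = 11.01°; offset = 15.1·tan 11.01° = 2.938 m.
Σ offsets = 3.701 m.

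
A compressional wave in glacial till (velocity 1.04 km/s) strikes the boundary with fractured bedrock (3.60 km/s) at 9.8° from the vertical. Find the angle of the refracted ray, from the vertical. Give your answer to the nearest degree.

36°

Snell's law: sin θ₂ = (V₂/V₁)·sin θ₁ = (3.60/1.04)·sin 9.8° = 0.5892.
θ₂ = arcsin 0.5892 = 36.10° from the normal.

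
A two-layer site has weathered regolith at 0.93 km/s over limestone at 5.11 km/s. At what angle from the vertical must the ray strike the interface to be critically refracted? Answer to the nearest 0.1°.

Critical incidence: sin θ_c = V₁/V₂ = 0.93/5.11 = 0.1820.
θ_c = arcsin 0.1820 = 10.49°.

10.5°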